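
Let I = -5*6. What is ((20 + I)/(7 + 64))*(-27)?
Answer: 270/71 ≈ 3.8028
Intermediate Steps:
I = -30
((20 + I)/(7 + 64))*(-27) = ((20 - 30)/(7 + 64))*(-27) = (-10/71)*(-27) = ((1/71)*(-10))*(-27) = -10/71*(-27) = 270/71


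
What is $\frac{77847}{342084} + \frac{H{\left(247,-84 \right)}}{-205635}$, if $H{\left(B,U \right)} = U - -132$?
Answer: $\frac{1776849757}{7816049260} \approx 0.22733$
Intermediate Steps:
$H{\left(B,U \right)} = 132 + U$ ($H{\left(B,U \right)} = U + 132 = 132 + U$)
$\frac{77847}{342084} + \frac{H{\left(247,-84 \right)}}{-205635} = \frac{77847}{342084} + \frac{132 - 84}{-205635} = 77847 \cdot \frac{1}{342084} + 48 \left(- \frac{1}{205635}\right) = \frac{25949}{114028} - \frac{16}{68545} = \frac{1776849757}{7816049260}$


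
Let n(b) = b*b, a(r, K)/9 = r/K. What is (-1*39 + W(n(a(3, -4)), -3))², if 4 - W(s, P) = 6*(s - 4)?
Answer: 5175625/64 ≈ 80869.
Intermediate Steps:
a(r, K) = 9*r/K (a(r, K) = 9*(r/K) = 9*r/K)
n(b) = b²
W(s, P) = 28 - 6*s (W(s, P) = 4 - 6*(s - 4) = 4 - 6*(-4 + s) = 4 - (-24 + 6*s) = 4 + (24 - 6*s) = 28 - 6*s)
(-1*39 + W(n(a(3, -4)), -3))² = (-1*39 + (28 - 6*(9*3/(-4))²))² = (-39 + (28 - 6*(9*3*(-¼))²))² = (-39 + (28 - 6*(-27/4)²))² = (-39 + (28 - 6*729/16))² = (-39 + (28 - 2187/8))² = (-39 - 1963/8)² = (-2275/8)² = 5175625/64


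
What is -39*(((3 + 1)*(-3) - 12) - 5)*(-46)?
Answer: -52026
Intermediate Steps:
-39*(((3 + 1)*(-3) - 12) - 5)*(-46) = -39*((4*(-3) - 12) - 5)*(-46) = -39*((-12 - 12) - 5)*(-46) = -39*(-24 - 5)*(-46) = -39*(-29)*(-46) = 1131*(-46) = -52026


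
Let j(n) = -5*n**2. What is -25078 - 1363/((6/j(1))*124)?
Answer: -18651217/744 ≈ -25069.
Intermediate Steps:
-25078 - 1363/((6/j(1))*124) = -25078 - 1363/((6/((-5*1**2)))*124) = -25078 - 1363/((6/((-5*1)))*124) = -25078 - 1363/((6/(-5))*124) = -25078 - 1363/((6*(-1/5))*124) = -25078 - 1363/((-6/5*124)) = -25078 - 1363/(-744/5) = -25078 - 1363*(-5)/744 = -25078 - 1*(-6815/744) = -25078 + 6815/744 = -18651217/744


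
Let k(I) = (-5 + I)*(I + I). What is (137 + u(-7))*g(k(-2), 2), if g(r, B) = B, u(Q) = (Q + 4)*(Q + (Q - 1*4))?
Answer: 382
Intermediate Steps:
u(Q) = (-4 + 2*Q)*(4 + Q) (u(Q) = (4 + Q)*(Q + (Q - 4)) = (4 + Q)*(Q + (-4 + Q)) = (4 + Q)*(-4 + 2*Q) = (-4 + 2*Q)*(4 + Q))
k(I) = 2*I*(-5 + I) (k(I) = (-5 + I)*(2*I) = 2*I*(-5 + I))
(137 + u(-7))*g(k(-2), 2) = (137 + (-16 + 2*(-7)² + 4*(-7)))*2 = (137 + (-16 + 2*49 - 28))*2 = (137 + (-16 + 98 - 28))*2 = (137 + 54)*2 = 191*2 = 382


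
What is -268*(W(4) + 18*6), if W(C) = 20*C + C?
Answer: -51456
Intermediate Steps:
W(C) = 21*C
-268*(W(4) + 18*6) = -268*(21*4 + 18*6) = -268*(84 + 108) = -268*192 = -51456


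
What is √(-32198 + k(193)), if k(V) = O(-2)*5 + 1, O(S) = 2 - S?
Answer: I*√32177 ≈ 179.38*I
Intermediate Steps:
k(V) = 21 (k(V) = (2 - 1*(-2))*5 + 1 = (2 + 2)*5 + 1 = 4*5 + 1 = 20 + 1 = 21)
√(-32198 + k(193)) = √(-32198 + 21) = √(-32177) = I*√32177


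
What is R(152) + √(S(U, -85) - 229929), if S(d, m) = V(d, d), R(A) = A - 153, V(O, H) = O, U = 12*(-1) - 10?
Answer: -1 + I*√229951 ≈ -1.0 + 479.53*I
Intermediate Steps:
U = -22 (U = -12 - 10 = -22)
R(A) = -153 + A
S(d, m) = d
R(152) + √(S(U, -85) - 229929) = (-153 + 152) + √(-22 - 229929) = -1 + √(-229951) = -1 + I*√229951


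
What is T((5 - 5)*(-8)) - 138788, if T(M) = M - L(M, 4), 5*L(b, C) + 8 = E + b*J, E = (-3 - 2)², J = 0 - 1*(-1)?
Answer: -693957/5 ≈ -1.3879e+5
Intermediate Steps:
J = 1 (J = 0 + 1 = 1)
E = 25 (E = (-5)² = 25)
L(b, C) = 17/5 + b/5 (L(b, C) = -8/5 + (25 + b*1)/5 = -8/5 + (25 + b)/5 = -8/5 + (5 + b/5) = 17/5 + b/5)
T(M) = -17/5 + 4*M/5 (T(M) = M - (17/5 + M/5) = M + (-17/5 - M/5) = -17/5 + 4*M/5)
T((5 - 5)*(-8)) - 138788 = (-17/5 + 4*((5 - 5)*(-8))/5) - 138788 = (-17/5 + 4*(0*(-8))/5) - 138788 = (-17/5 + (⅘)*0) - 138788 = (-17/5 + 0) - 138788 = -17/5 - 138788 = -693957/5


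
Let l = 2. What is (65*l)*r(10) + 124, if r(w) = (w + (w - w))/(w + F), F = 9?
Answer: 3656/19 ≈ 192.42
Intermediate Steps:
r(w) = w/(9 + w) (r(w) = (w + (w - w))/(w + 9) = (w + 0)/(9 + w) = w/(9 + w))
(65*l)*r(10) + 124 = (65*2)*(10/(9 + 10)) + 124 = 130*(10/19) + 124 = 1300/19 + 124 = 3656/19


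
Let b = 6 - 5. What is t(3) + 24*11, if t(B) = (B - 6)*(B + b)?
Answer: 252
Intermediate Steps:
b = 1
t(B) = (1 + B)*(-6 + B) (t(B) = (B - 6)*(B + 1) = (-6 + B)*(1 + B) = (1 + B)*(-6 + B))
t(3) + 24*11 = (-6 + 3² - 5*3) + 24*11 = (-6 + 9 - 15) + 264 = -12 + 264 = 252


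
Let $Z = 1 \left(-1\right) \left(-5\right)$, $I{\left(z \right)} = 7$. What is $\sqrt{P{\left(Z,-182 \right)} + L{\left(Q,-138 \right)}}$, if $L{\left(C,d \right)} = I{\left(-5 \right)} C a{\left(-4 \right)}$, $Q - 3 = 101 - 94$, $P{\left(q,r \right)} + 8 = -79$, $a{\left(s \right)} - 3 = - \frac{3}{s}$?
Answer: $\frac{3 \sqrt{78}}{2} \approx 13.248$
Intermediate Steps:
$a{\left(s \right)} = 3 - \frac{3}{s}$
$Z = 5$ ($Z = \left(-1\right) \left(-5\right) = 5$)
$P{\left(q,r \right)} = -87$ ($P{\left(q,r \right)} = -8 - 79 = -87$)
$Q = 10$ ($Q = 3 + \left(101 - 94\right) = 3 + 7 = 10$)
$L{\left(C,d \right)} = \frac{105 C}{4}$ ($L{\left(C,d \right)} = 7 C \left(3 - \frac{3}{-4}\right) = 7 C \left(3 - - \frac{3}{4}\right) = 7 C \left(3 + \frac{3}{4}\right) = 7 C \frac{15}{4} = 7 \frac{15 C}{4} = \frac{105 C}{4}$)
$\sqrt{P{\left(Z,-182 \right)} + L{\left(Q,-138 \right)}} = \sqrt{-87 + \frac{105}{4} \cdot 10} = \sqrt{-87 + \frac{525}{2}} = \sqrt{\frac{351}{2}} = \frac{3 \sqrt{78}}{2}$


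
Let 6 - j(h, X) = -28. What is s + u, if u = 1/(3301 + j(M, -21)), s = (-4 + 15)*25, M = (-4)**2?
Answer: 917126/3335 ≈ 275.00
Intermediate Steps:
M = 16
s = 275 (s = 11*25 = 275)
j(h, X) = 34 (j(h, X) = 6 - 1*(-28) = 6 + 28 = 34)
u = 1/3335 (u = 1/(3301 + 34) = 1/3335 ≈ 0.00029985)
s + u = 275 + 1/3335 = 917126/3335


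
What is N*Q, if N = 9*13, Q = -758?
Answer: -88686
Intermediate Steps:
N = 117
N*Q = 117*(-758) = -88686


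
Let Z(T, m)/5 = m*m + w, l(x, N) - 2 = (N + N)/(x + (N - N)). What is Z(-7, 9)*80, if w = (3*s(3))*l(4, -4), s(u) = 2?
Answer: 32400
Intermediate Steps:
l(x, N) = 2 + 2*N/x (l(x, N) = 2 + (N + N)/(x + (N - N)) = 2 + (2*N)/(x + 0) = 2 + (2*N)/x = 2 + 2*N/x)
w = 0 (w = (3*2)*(2 + 2*(-4)/4) = 6*(2 + 2*(-4)*(¼)) = 6*(2 - 2) = 6*0 = 0)
Z(T, m) = 5*m² (Z(T, m) = 5*(m*m + 0) = 5*(m² + 0) = 5*m²)
Z(-7, 9)*80 = (5*9²)*80 = (5*81)*80 = 405*80 = 32400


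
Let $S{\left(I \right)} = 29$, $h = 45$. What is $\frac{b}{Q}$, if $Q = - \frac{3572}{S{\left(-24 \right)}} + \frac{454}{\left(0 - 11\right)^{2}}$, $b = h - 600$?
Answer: $\frac{649165}{139682} \approx 4.6474$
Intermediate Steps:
$b = -555$ ($b = 45 - 600 = -555$)
$Q = - \frac{419046}{3509}$ ($Q = - \frac{3572}{29} + \frac{454}{\left(0 - 11\right)^{2}} = \left(-3572\right) \frac{1}{29} + \frac{454}{\left(-11\right)^{2}} = - \frac{3572}{29} + \frac{454}{121} = - \frac{419046}{3509} \approx -119.42$)
$\frac{b}{Q} = - \frac{555}{- \frac{419046}{3509}} = \left(-555\right) \left(- \frac{3509}{419046}\right) = \frac{649165}{139682}$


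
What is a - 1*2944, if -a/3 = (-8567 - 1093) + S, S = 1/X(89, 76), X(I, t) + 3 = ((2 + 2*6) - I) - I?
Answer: 4348015/167 ≈ 26036.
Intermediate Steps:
X(I, t) = 11 - 2*I (X(I, t) = -3 + (((2 + 2*6) - I) - I) = -3 + (((2 + 12) - I) - I) = -3 + ((14 - I) - I) = -3 + (14 - 2*I) = 11 - 2*I)
S = -1/167 (S = 1/(11 - 2*89) = 1/(11 - 178) = 1/(-167) = -1/167 ≈ -0.0059880)
a = 4839663/167 (a = -3*((-8567 - 1093) - 1/167) = -3*(-9660 - 1/167) = -3*(-1613221/167) = 4839663/167 ≈ 28980.)
a - 1*2944 = 4839663/167 - 1*2944 = 4839663/167 - 2944 = 4348015/167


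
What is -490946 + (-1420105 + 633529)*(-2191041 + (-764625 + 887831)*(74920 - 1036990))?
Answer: 93236776296632590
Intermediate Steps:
-490946 + (-1420105 + 633529)*(-2191041 + (-764625 + 887831)*(74920 - 1036990)) = -490946 - 786576*(-2191041 + 123206*(-962070)) = -490946 - 786576*(-2191041 - 118532796420) = -490946 - 786576*(-118534987461) = -490946 + 93236776297123536 = 93236776296632590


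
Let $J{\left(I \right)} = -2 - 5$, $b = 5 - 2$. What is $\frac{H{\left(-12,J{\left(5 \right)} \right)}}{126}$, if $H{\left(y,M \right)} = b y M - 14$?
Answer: $\frac{17}{9} \approx 1.8889$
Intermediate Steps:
$b = 3$ ($b = 5 - 2 = 3$)
$J{\left(I \right)} = -7$ ($J{\left(I \right)} = -2 - 5 = -7$)
$H{\left(y,M \right)} = -14 + 3 M y$ ($H{\left(y,M \right)} = 3 y M - 14 = 3 M y - 14 = -14 + 3 M y$)
$\frac{H{\left(-12,J{\left(5 \right)} \right)}}{126} = \frac{-14 + 3 \left(-7\right) \left(-12\right)}{126} = \left(-14 + 252\right) \frac{1}{126} = 238 \cdot \frac{1}{126} = \frac{17}{9}$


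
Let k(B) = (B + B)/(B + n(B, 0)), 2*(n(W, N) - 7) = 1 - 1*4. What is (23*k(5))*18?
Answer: 2760/7 ≈ 394.29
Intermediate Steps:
n(W, N) = 11/2 (n(W, N) = 7 + (1 - 1*4)/2 = 7 + (1 - 4)/2 = 7 + (1/2)*(-3) = 7 - 3/2 = 11/2)
k(B) = 2*B/(11/2 + B) (k(B) = (B + B)/(B + 11/2) = (2*B)/(11/2 + B) = 2*B/(11/2 + B))
(23*k(5))*18 = (23*(4*5/(11 + 2*5)))*18 = (23*(4*5/(11 + 10)))*18 = (23*(4*5/21))*18 = (23*(4*5*(1/21)))*18 = (23*(20/21))*18 = (460/21)*18 = 2760/7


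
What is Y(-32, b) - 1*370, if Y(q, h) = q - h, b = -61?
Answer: -341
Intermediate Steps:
Y(-32, b) - 1*370 = (-32 - 1*(-61)) - 1*370 = (-32 + 61) - 370 = 29 - 370 = -341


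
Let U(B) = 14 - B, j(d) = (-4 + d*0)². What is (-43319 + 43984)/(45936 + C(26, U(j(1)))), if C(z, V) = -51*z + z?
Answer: 665/44636 ≈ 0.014898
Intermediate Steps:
j(d) = 16 (j(d) = (-4 + 0)² = (-4)² = 16)
C(z, V) = -50*z
(-43319 + 43984)/(45936 + C(26, U(j(1)))) = (-43319 + 43984)/(45936 - 50*26) = 665/(45936 - 1300) = 665/44636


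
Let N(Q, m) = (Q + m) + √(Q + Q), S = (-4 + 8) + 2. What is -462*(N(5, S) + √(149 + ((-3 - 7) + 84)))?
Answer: -5082 - 462*√10 - 462*√223 ≈ -13442.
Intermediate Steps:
S = 6 (S = 4 + 2 = 6)
N(Q, m) = Q + m + √2*√Q (N(Q, m) = (Q + m) + √(2*Q) = (Q + m) + √2*√Q = Q + m + √2*√Q)
-462*(N(5, S) + √(149 + ((-3 - 7) + 84))) = -462*((5 + 6 + √2*√5) + √(149 + ((-3 - 7) + 84))) = -462*((5 + 6 + √10) + √(149 + (-10 + 84))) = -462*((11 + √10) + √(149 + 74)) = -462*((11 + √10) + √223) = -462*(11 + √10 + √223) = -5082 - 462*√10 - 462*√223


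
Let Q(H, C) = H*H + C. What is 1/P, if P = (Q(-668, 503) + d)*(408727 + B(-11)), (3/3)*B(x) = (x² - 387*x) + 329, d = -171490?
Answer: 1/113792333858 ≈ 8.7879e-12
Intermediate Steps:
B(x) = 329 + x² - 387*x (B(x) = (x² - 387*x) + 329 = 329 + x² - 387*x)
Q(H, C) = C + H² (Q(H, C) = H² + C = C + H²)
P = 113792333858 (P = ((503 + (-668)²) - 171490)*(408727 + (329 + (-11)² - 387*(-11))) = ((503 + 446224) - 171490)*(408727 + (329 + 121 + 4257)) = (446727 - 171490)*(408727 + 4707) = 275237*413434 = 113792333858)
1/P = 1/113792333858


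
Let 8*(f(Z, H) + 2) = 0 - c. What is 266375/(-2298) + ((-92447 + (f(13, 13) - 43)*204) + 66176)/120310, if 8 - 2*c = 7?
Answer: -12851628779/110588952 ≈ -116.21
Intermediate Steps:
c = ½ (c = 4 - ½*7 = 4 - 7/2 = ½ ≈ 0.50000)
f(Z, H) = -33/16 (f(Z, H) = -2 + (0 - 1*½)/8 = -2 + (0 - ½)/8 = -2 + (⅛)*(-½) = -2 - 1/16 = -33/16)
266375/(-2298) + ((-92447 + (f(13, 13) - 43)*204) + 66176)/120310 = 266375/(-2298) + ((-92447 + (-33/16 - 43)*204) + 66176)/120310 = 266375*(-1/2298) + ((-92447 - 721/16*204) + 66176)*(1/120310) = -266375/2298 + ((-92447 - 36771/4) + 66176)*(1/120310) = -266375/2298 + (-406559/4 + 66176)*(1/120310) = -266375/2298 - 141855/4*1/120310 = -266375/2298 - 28371/96248 = -12851628779/110588952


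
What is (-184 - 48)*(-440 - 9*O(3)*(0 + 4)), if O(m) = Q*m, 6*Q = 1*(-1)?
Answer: 97904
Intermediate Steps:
Q = -⅙ (Q = (1*(-1))/6 = (⅙)*(-1) = -⅙ ≈ -0.16667)
O(m) = -m/6
(-184 - 48)*(-440 - 9*O(3)*(0 + 4)) = (-184 - 48)*(-440 - 9*(-⅙*3)*(0 + 4)) = -232*(-440 - (-9)*4/2) = -232*(-440 - 9*(-2)) = -232*(-440 + 18) = -232*(-422) = 97904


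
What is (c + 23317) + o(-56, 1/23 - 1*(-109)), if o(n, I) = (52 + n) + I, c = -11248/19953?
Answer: 10748562067/458919 ≈ 23421.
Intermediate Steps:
c = -11248/19953 (c = -11248*1/19953 = -11248/19953 ≈ -0.56372)
o(n, I) = 52 + I + n
(c + 23317) + o(-56, 1/23 - 1*(-109)) = (-11248/19953 + 23317) + (52 + (1/23 - 1*(-109)) - 56) = 465232853/19953 + (52 + (1/23 + 109) - 56) = 465232853/19953 + (52 + 2508/23 - 56) = 465232853/19953 + 2416/23 = 10748562067/458919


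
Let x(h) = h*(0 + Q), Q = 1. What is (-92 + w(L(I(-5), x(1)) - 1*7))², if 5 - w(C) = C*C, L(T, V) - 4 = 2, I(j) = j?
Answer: 7744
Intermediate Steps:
x(h) = h (x(h) = h*(0 + 1) = h*1 = h)
L(T, V) = 6 (L(T, V) = 4 + 2 = 6)
w(C) = 5 - C² (w(C) = 5 - C*C = 5 - C²)
(-92 + w(L(I(-5), x(1)) - 1*7))² = (-92 + (5 - (6 - 1*7)²))² = (-92 + (5 - (6 - 7)²))² = (-92 + (5 - 1*(-1)²))² = (-92 + (5 - 1*1))² = (-92 + (5 - 1))² = (-92 + 4)² = (-88)² = 7744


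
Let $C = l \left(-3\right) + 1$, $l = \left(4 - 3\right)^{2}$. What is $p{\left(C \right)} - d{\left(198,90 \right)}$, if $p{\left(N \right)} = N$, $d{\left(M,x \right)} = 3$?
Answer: $-5$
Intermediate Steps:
$l = 1$ ($l = 1^{2} = 1$)
$C = -2$ ($C = 1 \left(-3\right) + 1 = -3 + 1 = -2$)
$p{\left(C \right)} - d{\left(198,90 \right)} = -2 - 3 = -5$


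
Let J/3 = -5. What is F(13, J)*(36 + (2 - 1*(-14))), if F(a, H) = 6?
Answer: 312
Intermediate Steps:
J = -15 (J = 3*(-5) = -15)
F(13, J)*(36 + (2 - 1*(-14))) = 6*(36 + (2 - 1*(-14))) = 6*(36 + (2 + 14)) = 6*(36 + 16) = 6*52 = 312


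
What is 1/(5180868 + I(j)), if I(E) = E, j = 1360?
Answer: 1/5182228 ≈ 1.9297e-7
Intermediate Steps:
1/(5180868 + I(j)) = 1/(5180868 + 1360) = 1/5182228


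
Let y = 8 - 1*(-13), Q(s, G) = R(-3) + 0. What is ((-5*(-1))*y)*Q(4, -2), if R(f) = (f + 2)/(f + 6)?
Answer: -35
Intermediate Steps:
R(f) = (2 + f)/(6 + f)
Q(s, G) = -⅓ (Q(s, G) = (2 - 3)/(6 - 3) + 0 = -1/3 + 0 = (⅓)*(-1) + 0 = -⅓ + 0 = -⅓)
y = 21 (y = 8 + 13 = 21)
((-5*(-1))*y)*Q(4, -2) = (-5*(-1)*21)*(-⅓) = (5*21)*(-⅓) = 105*(-⅓) = -35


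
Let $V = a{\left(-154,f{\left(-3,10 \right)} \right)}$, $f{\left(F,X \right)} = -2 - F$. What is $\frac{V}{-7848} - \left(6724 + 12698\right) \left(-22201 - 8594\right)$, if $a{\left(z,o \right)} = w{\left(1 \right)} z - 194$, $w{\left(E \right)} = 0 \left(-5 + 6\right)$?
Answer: $\frac{2346946322857}{3924} \approx 5.981 \cdot 10^{8}$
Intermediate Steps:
$w{\left(E \right)} = 0$ ($w{\left(E \right)} = 0 \cdot 1 = 0$)
$a{\left(z,o \right)} = -194$ ($a{\left(z,o \right)} = 0 z - 194 = 0 - 194 = -194$)
$V = -194$
$\frac{V}{-7848} - \left(6724 + 12698\right) \left(-22201 - 8594\right) = - \frac{194}{-7848} - \left(6724 + 12698\right) \left(-22201 - 8594\right) = \left(-194\right) \left(- \frac{1}{7848}\right) - 19422 \left(-30795\right) = \frac{97}{3924} - -598100490 = \frac{97}{3924} + 598100490 = \frac{2346946322857}{3924}$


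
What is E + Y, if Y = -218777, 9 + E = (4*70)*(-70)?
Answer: -238386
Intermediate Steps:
E = -19609 (E = -9 + (4*70)*(-70) = -9 + 280*(-70) = -9 - 19600 = -19609)
E + Y = -19609 - 218777 = -238386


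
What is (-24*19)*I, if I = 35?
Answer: -15960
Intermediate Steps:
(-24*19)*I = -24*19*35 = -456*35 = -15960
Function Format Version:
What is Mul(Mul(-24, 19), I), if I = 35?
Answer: -15960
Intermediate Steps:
Mul(Mul(-24, 19), I) = Mul(Mul(-24, 19), 35) = Mul(-456, 35) = -15960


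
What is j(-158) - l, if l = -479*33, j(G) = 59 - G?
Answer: 16024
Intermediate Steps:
l = -15807
j(-158) - l = (59 - 1*(-158)) - 1*(-15807) = (59 + 158) + 15807 = 217 + 15807 = 16024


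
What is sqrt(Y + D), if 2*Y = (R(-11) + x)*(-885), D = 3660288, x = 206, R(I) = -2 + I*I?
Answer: 3*sqrt(1562878)/2 ≈ 1875.2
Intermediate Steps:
R(I) = -2 + I**2
Y = -287625/2 (Y = (((-2 + (-11)**2) + 206)*(-885))/2 = (((-2 + 121) + 206)*(-885))/2 = ((119 + 206)*(-885))/2 = (325*(-885))/2 = (1/2)*(-287625) = -287625/2 ≈ -1.4381e+5)
sqrt(Y + D) = sqrt(-287625/2 + 3660288) = sqrt(7032951/2) = 3*sqrt(1562878)/2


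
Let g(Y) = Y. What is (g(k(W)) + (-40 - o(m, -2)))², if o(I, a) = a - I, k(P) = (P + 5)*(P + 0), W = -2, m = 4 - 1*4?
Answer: 1936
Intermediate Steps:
m = 0 (m = 4 - 4 = 0)
k(P) = P*(5 + P) (k(P) = (5 + P)*P = P*(5 + P))
(g(k(W)) + (-40 - o(m, -2)))² = (-2*(5 - 2) + (-40 - (-2 - 1*0)))² = (-2*3 + (-40 - (-2 + 0)))² = (-6 + (-40 - 1*(-2)))² = (-6 + (-40 + 2))² = (-6 - 38)² = (-44)² = 1936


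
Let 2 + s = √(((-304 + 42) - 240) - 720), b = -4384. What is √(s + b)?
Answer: √(-4386 + I*√1222) ≈ 0.2639 + 66.227*I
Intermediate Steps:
s = -2 + I*√1222 (s = -2 + √(((-304 + 42) - 240) - 720) = -2 + √((-262 - 240) - 720) = -2 + √(-502 - 720) = -2 + √(-1222) = -2 + I*√1222 ≈ -2.0 + 34.957*I)
√(s + b) = √((-2 + I*√1222) - 4384) = √(-4386 + I*√1222)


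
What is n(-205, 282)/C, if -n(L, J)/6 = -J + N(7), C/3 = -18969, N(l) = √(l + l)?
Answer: -188/6323 + 2*√14/18969 ≈ -0.029338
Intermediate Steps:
N(l) = √2*√l (N(l) = √(2*l) = √2*√l)
C = -56907 (C = 3*(-18969) = -56907)
n(L, J) = -6*√14 + 6*J (n(L, J) = -6*(-J + √2*√7) = -6*(-J + √14) = -6*(√14 - J) = -6*√14 + 6*J)
n(-205, 282)/C = (-6*√14 + 6*282)/(-56907) = (-6*√14 + 1692)*(-1/56907) = (1692 - 6*√14)*(-1/56907) = -188/6323 + 2*√14/18969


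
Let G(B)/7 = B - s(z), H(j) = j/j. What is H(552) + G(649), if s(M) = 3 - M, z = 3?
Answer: 4544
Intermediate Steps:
H(j) = 1
G(B) = 7*B (G(B) = 7*(B - (3 - 1*3)) = 7*(B - (3 - 3)) = 7*(B - 1*0) = 7*(B + 0) = 7*B)
H(552) + G(649) = 1 + 7*649 = 1 + 4543 = 4544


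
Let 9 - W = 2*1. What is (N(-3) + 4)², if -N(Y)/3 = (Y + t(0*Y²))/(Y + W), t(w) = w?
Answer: 625/16 ≈ 39.063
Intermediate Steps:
W = 7 (W = 9 - 2 = 7)
N(Y) = -3*Y/(7 + Y) (N(Y) = -3*(Y + 0*Y²)/(Y + 7) = -3*(Y + 0)/(7 + Y) = -3*Y/(7 + Y))
(N(-3) + 4)² = (-3*(-3)/(7 - 3) + 4)² = (-3*(-3)/4 + 4)² = (-3*(-3)*¼ + 4)² = (9/4 + 4)² = (25/4)² = 625/16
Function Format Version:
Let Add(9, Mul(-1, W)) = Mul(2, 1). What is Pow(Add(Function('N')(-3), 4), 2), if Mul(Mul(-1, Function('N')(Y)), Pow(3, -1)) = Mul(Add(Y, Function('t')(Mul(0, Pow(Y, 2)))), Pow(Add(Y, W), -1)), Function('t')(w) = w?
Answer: Rational(625, 16) ≈ 39.063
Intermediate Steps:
W = 7 (W = Add(9, Mul(-1, Mul(2, 1))) = Add(9, Mul(-1, 2)) = Add(9, -2) = 7)
Function('N')(Y) = Mul(-3, Y, Pow(Add(7, Y), -1)) (Function('N')(Y) = Mul(-3, Mul(Add(Y, Mul(0, Pow(Y, 2))), Pow(Add(Y, 7), -1))) = Mul(-3, Mul(Add(Y, 0), Pow(Add(7, Y), -1))) = Mul(-3, Mul(Y, Pow(Add(7, Y), -1))) = Mul(-3, Y, Pow(Add(7, Y), -1)))
Pow(Add(Function('N')(-3), 4), 2) = Pow(Add(Mul(-3, -3, Pow(Add(7, -3), -1)), 4), 2) = Pow(Add(Mul(-3, -3, Pow(4, -1)), 4), 2) = Pow(Add(Mul(-3, -3, Rational(1, 4)), 4), 2) = Pow(Add(Rational(9, 4), 4), 2) = Pow(Rational(25, 4), 2) = Rational(625, 16)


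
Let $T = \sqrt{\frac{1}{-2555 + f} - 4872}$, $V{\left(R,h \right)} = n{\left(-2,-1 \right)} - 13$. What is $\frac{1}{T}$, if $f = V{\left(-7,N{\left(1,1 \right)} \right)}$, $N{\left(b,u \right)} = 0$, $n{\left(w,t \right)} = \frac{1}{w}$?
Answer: $- \frac{i \sqrt{128566092842}}{25027466} \approx - 0.014327 i$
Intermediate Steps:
$V{\left(R,h \right)} = - \frac{27}{2}$ ($V{\left(R,h \right)} = \frac{1}{-2} - 13 = - \frac{1}{2} - 13 = - \frac{27}{2}$)
$f = - \frac{27}{2} \approx -13.5$
$T = \frac{i \sqrt{128566092842}}{5137}$ ($T = \sqrt{\frac{1}{-2555 - \frac{27}{2}} - 4872} = \sqrt{\frac{1}{- \frac{5137}{2}} - 4872} = \sqrt{- \frac{2}{5137} - 4872} = \sqrt{- \frac{25027466}{5137}} = \frac{i \sqrt{128566092842}}{5137} \approx 69.8 i$)
$\frac{1}{T} = \frac{1}{\frac{1}{5137} i \sqrt{128566092842}} = - \frac{i \sqrt{128566092842}}{25027466}$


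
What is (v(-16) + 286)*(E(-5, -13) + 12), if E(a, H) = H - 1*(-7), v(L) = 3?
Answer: 1734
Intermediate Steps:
E(a, H) = 7 + H (E(a, H) = H + 7 = 7 + H)
(v(-16) + 286)*(E(-5, -13) + 12) = (3 + 286)*((7 - 13) + 12) = 289*(-6 + 12) = 289*6 = 1734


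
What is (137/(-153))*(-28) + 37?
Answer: 9497/153 ≈ 62.072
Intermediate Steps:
(137/(-153))*(-28) + 37 = (137*(-1/153))*(-28) + 37 = -137/153*(-28) + 37 = 3836/153 + 37 = 9497/153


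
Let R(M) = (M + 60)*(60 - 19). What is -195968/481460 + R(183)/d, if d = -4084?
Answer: -1399279823/491570660 ≈ -2.8465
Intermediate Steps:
R(M) = 2460 + 41*M (R(M) = (60 + M)*41 = 2460 + 41*M)
-195968/481460 + R(183)/d = -195968/481460 + (2460 + 41*183)/(-4084) = -195968*1/481460 + (2460 + 7503)*(-1/4084) = -48992/120365 + 9963*(-1/4084) = -48992/120365 - 9963/4084 = -1399279823/491570660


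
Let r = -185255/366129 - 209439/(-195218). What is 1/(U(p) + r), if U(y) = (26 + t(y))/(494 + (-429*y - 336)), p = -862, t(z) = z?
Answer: 6610648604102658/3732399794936551 ≈ 1.7712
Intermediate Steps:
r = 40516581041/71474971122 (r = -185255*1/366129 - 209439*(-1/195218) = -185255/366129 + 209439/195218 = 40516581041/71474971122 ≈ 0.56686)
U(y) = (26 + y)/(158 - 429*y) (U(y) = (26 + y)/(494 + (-429*y - 336)) = (26 + y)/(494 + (-336 - 429*y)) = (26 + y)/(158 - 429*y))
1/(U(p) + r) = 1/((-26 - 1*(-862))/(-158 + 429*(-862)) + 40516581041/71474971122) = 1/((-26 + 862)/(-158 - 369798) + 40516581041/71474971122) = 1/(836/(-369956) + 40516581041/71474971122) = 1/(-1/369956*836 + 40516581041/71474971122) = 1/(-209/92489 + 40516581041/71474971122) = 1/(3732399794936551/6610648604102658) = 6610648604102658/3732399794936551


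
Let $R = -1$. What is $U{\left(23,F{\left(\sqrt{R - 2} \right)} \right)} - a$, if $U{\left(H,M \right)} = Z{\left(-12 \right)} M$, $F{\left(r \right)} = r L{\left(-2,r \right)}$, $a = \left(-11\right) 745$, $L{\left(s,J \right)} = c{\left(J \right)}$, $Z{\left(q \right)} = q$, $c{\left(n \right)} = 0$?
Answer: $8195$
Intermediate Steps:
$L{\left(s,J \right)} = 0$
$a = -8195$
$F{\left(r \right)} = 0$ ($F{\left(r \right)} = r 0 = 0$)
$U{\left(H,M \right)} = - 12 M$
$U{\left(23,F{\left(\sqrt{R - 2} \right)} \right)} - a = \left(-12\right) 0 - -8195 = 0 + 8195 = 8195$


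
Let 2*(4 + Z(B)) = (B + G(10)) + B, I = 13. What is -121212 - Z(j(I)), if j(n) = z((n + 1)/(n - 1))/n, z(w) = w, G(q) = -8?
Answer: -9453919/78 ≈ -1.2120e+5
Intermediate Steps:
j(n) = (1 + n)/(n*(-1 + n)) (j(n) = ((n + 1)/(n - 1))/n = ((1 + n)/(-1 + n))/n = (1 + n)/(n*(-1 + n)))
Z(B) = -8 + B (Z(B) = -4 + ((B - 8) + B)/2 = -4 + ((-8 + B) + B)/2 = -4 + (-8 + 2*B)/2 = -4 + (-4 + B) = -8 + B)
-121212 - Z(j(I)) = -121212 - (-8 + (1 + 13)/(13*(-1 + 13))) = -121212 - (-8 + (1/13)*14/12) = -121212 - (-8 + (1/13)*(1/12)*14) = -121212 - (-8 + 7/78) = -121212 - 1*(-617/78) = -121212 + 617/78 = -9453919/78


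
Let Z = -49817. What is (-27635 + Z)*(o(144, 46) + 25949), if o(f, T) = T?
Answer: -2013364740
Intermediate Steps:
(-27635 + Z)*(o(144, 46) + 25949) = (-27635 - 49817)*(46 + 25949) = -77452*25995 = -2013364740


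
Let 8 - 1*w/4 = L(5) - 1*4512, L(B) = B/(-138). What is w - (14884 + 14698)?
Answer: -793628/69 ≈ -11502.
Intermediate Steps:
L(B) = -B/138 (L(B) = B*(-1/138) = -B/138)
w = 1247530/69 (w = 32 - 4*(-1/138*5 - 1*4512) = 32 - 4*(-5/138 - 4512) = 32 - 4*(-622661/138) = 32 + 1245322/69 = 1247530/69 ≈ 18080.)
w - (14884 + 14698) = 1247530/69 - (14884 + 14698) = 1247530/69 - 1*29582 = 1247530/69 - 29582 = -793628/69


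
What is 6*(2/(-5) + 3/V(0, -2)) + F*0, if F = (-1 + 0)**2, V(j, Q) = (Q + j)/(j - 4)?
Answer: 168/5 ≈ 33.600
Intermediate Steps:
V(j, Q) = (Q + j)/(-4 + j)
F = 1 (F = (-1)**2 = 1)
6*(2/(-5) + 3/V(0, -2)) + F*0 = 6*(2/(-5) + 3/(((-2 + 0)/(-4 + 0)))) + 1*0 = 6*(2*(-1/5) + 3/((-2/(-4)))) + 0 = 6*(-2/5 + 3/((-1/4*(-2)))) + 0 = 6*(-2/5 + 3/(1/2)) + 0 = 6*(-2/5 + 3*2) + 0 = 6*(-2/5 + 6) + 0 = 6*(28/5) + 0 = 168/5 + 0 = 168/5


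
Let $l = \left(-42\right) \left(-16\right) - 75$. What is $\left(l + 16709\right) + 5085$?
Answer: $22391$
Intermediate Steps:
$l = 597$ ($l = 672 - 75 = 597$)
$\left(l + 16709\right) + 5085 = \left(597 + 16709\right) + 5085 = 17306 + 5085 = 22391$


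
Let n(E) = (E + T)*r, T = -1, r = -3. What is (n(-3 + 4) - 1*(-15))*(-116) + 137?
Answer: -1603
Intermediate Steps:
n(E) = 3 - 3*E (n(E) = (E - 1)*(-3) = (-1 + E)*(-3) = 3 - 3*E)
(n(-3 + 4) - 1*(-15))*(-116) + 137 = ((3 - 3*(-3 + 4)) - 1*(-15))*(-116) + 137 = ((3 - 3*1) + 15)*(-116) + 137 = ((3 - 3) + 15)*(-116) + 137 = (0 + 15)*(-116) + 137 = 15*(-116) + 137 = -1740 + 137 = -1603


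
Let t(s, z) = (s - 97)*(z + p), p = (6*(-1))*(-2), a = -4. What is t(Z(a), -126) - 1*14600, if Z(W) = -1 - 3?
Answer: -3086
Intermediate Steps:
p = 12 (p = -6*(-2) = 12)
Z(W) = -4
t(s, z) = (-97 + s)*(12 + z) (t(s, z) = (s - 97)*(z + 12) = (-97 + s)*(12 + z))
t(Z(a), -126) - 1*14600 = (-1164 - 97*(-126) + 12*(-4) - 4*(-126)) - 1*14600 = (-1164 + 12222 - 48 + 504) - 14600 = 11514 - 14600 = -3086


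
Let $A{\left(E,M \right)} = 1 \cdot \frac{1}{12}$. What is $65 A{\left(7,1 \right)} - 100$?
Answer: $- \frac{1135}{12} \approx -94.583$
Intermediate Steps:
$A{\left(E,M \right)} = \frac{1}{12}$ ($A{\left(E,M \right)} = 1 \cdot \frac{1}{12} = \frac{1}{12}$)
$65 A{\left(7,1 \right)} - 100 = 65 \cdot \frac{1}{12} - 100 = \frac{65}{12} - 100 = - \frac{1135}{12}$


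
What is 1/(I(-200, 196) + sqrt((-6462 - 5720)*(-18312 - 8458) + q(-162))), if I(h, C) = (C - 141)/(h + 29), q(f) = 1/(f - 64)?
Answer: 193230/195918271696759 + 29241*sqrt(16656503662414)/2155100988664349 ≈ 5.5376e-5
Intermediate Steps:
q(f) = 1/(-64 + f)
I(h, C) = (-141 + C)/(29 + h)
1/(I(-200, 196) + sqrt((-6462 - 5720)*(-18312 - 8458) + q(-162))) = 1/((-141 + 196)/(29 - 200) + sqrt((-6462 - 5720)*(-18312 - 8458) + 1/(-64 - 162))) = 1/(55/(-171) + sqrt(-12182*(-26770) + 1/(-226))) = 1/(-1/171*55 + sqrt(326112140 - 1/226)) = 1/(-55/171 + sqrt(73701343639/226)) = 1/(-55/171 + sqrt(16656503662414)/226)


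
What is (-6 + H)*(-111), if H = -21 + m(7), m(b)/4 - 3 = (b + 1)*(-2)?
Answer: 8769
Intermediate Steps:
m(b) = 4 - 8*b (m(b) = 12 + 4*((b + 1)*(-2)) = 12 + 4*((1 + b)*(-2)) = 12 + 4*(-2 - 2*b) = 12 + (-8 - 8*b) = 4 - 8*b)
H = -73 (H = -21 + (4 - 8*7) = -21 + (4 - 56) = -21 - 52 = -73)
(-6 + H)*(-111) = (-6 - 73)*(-111) = -79*(-111) = 8769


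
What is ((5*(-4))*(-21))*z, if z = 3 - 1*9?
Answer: -2520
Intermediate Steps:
z = -6 (z = 3 - 9 = -6)
((5*(-4))*(-21))*z = ((5*(-4))*(-21))*(-6) = -20*(-21)*(-6) = 420*(-6) = -2520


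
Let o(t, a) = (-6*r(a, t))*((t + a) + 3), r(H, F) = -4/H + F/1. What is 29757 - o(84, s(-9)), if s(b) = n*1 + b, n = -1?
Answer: 343749/5 ≈ 68750.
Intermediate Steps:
r(H, F) = F - 4/H (r(H, F) = -4/H + F*1 = -4/H + F = F - 4/H)
s(b) = -1 + b (s(b) = -1*1 + b = -1 + b)
o(t, a) = (-6*t + 24/a)*(3 + a + t) (o(t, a) = (-6*(t - 4/a))*((t + a) + 3) = (-6*t + 24/a)*((a + t) + 3) = (-6*t + 24/a)*(3 + a + t))
29757 - o(84, s(-9)) = 29757 - (-6)*(-4 + (-1 - 9)*84)*(3 + (-1 - 9) + 84)/(-1 - 9) = 29757 - (-6)*(-4 - 10*84)*(3 - 10 + 84)/(-10) = 29757 - (-6)*(-1)*(-4 - 840)*77/10 = 29757 - (-6)*(-1)*(-844)*77/10 = 29757 - 1*(-194964/5) = 29757 + 194964/5 = 343749/5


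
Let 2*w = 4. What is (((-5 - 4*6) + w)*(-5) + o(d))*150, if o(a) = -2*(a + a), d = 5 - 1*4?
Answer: 19650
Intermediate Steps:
w = 2 (w = (1/2)*4 = 2)
d = 1 (d = 5 - 4 = 1)
o(a) = -4*a
(((-5 - 4*6) + w)*(-5) + o(d))*150 = (((-5 - 4*6) + 2)*(-5) - 4*1)*150 = (((-5 - 24) + 2)*(-5) - 4)*150 = ((-29 + 2)*(-5) - 4)*150 = (-27*(-5) - 4)*150 = (135 - 4)*150 = 131*150 = 19650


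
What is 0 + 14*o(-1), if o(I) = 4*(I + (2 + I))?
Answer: 0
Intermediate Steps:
o(I) = 8 + 8*I (o(I) = 4*(2 + 2*I) = 8 + 8*I)
0 + 14*o(-1) = 0 + 14*(8 + 8*(-1)) = 0 + 14*(8 - 8) = 0 + 14*0 = 0 + 0 = 0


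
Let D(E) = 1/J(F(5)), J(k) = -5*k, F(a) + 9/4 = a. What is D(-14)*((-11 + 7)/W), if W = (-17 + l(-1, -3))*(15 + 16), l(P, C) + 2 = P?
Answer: -4/8525 ≈ -0.00046921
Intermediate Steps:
F(a) = -9/4 + a
l(P, C) = -2 + P
W = -620 (W = (-17 + (-2 - 1))*(15 + 16) = (-17 - 3)*31 = -20*31 = -620)
D(E) = -4/55 (D(E) = 1/(-5*(-9/4 + 5)) = 1/(-5*11/4) = 1/(-55/4) = -4/55)
D(-14)*((-11 + 7)/W) = -4*(-11 + 7)/(55*(-620)) = -(-16)*(-1)/(55*620) = -4/55*1/155 = -4/8525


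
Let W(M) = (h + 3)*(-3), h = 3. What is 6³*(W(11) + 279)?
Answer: 56376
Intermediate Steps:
W(M) = -18 (W(M) = (3 + 3)*(-3) = 6*(-3) = -18)
6³*(W(11) + 279) = 6³*(-18 + 279) = 216*261 = 56376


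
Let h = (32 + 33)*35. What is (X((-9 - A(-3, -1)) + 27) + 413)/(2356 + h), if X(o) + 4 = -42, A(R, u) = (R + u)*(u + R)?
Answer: 367/4631 ≈ 0.079249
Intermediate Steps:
h = 2275 (h = 65*35 = 2275)
A(R, u) = (R + u)² (A(R, u) = (R + u)*(R + u) = (R + u)²)
X(o) = -46 (X(o) = -4 - 42 = -46)
(X((-9 - A(-3, -1)) + 27) + 413)/(2356 + h) = (-46 + 413)/(2356 + 2275) = 367/4631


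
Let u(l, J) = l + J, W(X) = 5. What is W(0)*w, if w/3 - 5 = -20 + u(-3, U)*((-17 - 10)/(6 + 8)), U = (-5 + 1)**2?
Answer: -8415/14 ≈ -601.07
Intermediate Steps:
U = 16 (U = (-4)**2 = 16)
u(l, J) = J + l
w = -1683/14 (w = 15 + 3*(-20 + (16 - 3)*((-17 - 10)/(6 + 8))) = 15 + 3*(-20 + 13*(-27/14)) = 15 + 3*(-20 - 351/14) = 15 + 3*(-631/14) = 15 - 1893/14 = -1683/14 ≈ -120.21)
W(0)*w = 5*(-1683/14) = -8415/14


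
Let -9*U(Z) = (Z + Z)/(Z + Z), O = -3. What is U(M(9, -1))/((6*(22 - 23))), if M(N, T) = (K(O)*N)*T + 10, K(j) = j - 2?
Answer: 1/54 ≈ 0.018519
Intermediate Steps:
K(j) = -2 + j
M(N, T) = 10 - 5*N*T (M(N, T) = ((-2 - 3)*N)*T + 10 = (-5*N)*T + 10 = -5*N*T + 10 = 10 - 5*N*T)
U(Z) = -⅑ (U(Z) = -(Z + Z)/(9*(Z + Z)) = -2*Z/(9*(2*Z)) = -2*Z*1/(2*Z)/9 = -⅑*1 = -⅑)
U(M(9, -1))/((6*(22 - 23))) = -1/(6*(22 - 23))/9 = -1/(9*(6*(-1))) = -⅑/(-6) = -⅑*(-⅙) = 1/54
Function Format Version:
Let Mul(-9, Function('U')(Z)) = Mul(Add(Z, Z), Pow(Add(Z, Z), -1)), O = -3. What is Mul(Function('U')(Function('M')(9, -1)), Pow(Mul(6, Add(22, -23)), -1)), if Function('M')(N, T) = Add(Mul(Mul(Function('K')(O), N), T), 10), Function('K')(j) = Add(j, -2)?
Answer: Rational(1, 54) ≈ 0.018519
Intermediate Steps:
Function('K')(j) = Add(-2, j)
Function('M')(N, T) = Add(10, Mul(-5, N, T)) (Function('M')(N, T) = Add(Mul(Mul(Add(-2, -3), N), T), 10) = Add(Mul(Mul(-5, N), T), 10) = Add(Mul(-5, N, T), 10) = Add(10, Mul(-5, N, T)))
Function('U')(Z) = Rational(-1, 9) (Function('U')(Z) = Mul(Rational(-1, 9), Mul(Add(Z, Z), Pow(Add(Z, Z), -1))) = Mul(Rational(-1, 9), Mul(Mul(2, Z), Pow(Mul(2, Z), -1))) = Mul(Rational(-1, 9), Mul(Mul(2, Z), Mul(Rational(1, 2), Pow(Z, -1)))) = Mul(Rational(-1, 9), 1) = Rational(-1, 9))
Mul(Function('U')(Function('M')(9, -1)), Pow(Mul(6, Add(22, -23)), -1)) = Mul(Rational(-1, 9), Pow(Mul(6, Add(22, -23)), -1)) = Mul(Rational(-1, 9), Pow(Mul(6, -1), -1)) = Mul(Rational(-1, 9), Pow(-6, -1)) = Mul(Rational(-1, 9), Rational(-1, 6)) = Rational(1, 54)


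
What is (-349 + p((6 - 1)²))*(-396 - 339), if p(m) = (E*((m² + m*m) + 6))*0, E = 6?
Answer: 256515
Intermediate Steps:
p(m) = 0 (p(m) = (6*((m² + m*m) + 6))*0 = (6*((m² + m²) + 6))*0 = (6*(2*m² + 6))*0 = (6*(6 + 2*m²))*0 = (36 + 12*m²)*0 = 0)
(-349 + p((6 - 1)²))*(-396 - 339) = (-349 + 0)*(-396 - 339) = -349*(-735) = 256515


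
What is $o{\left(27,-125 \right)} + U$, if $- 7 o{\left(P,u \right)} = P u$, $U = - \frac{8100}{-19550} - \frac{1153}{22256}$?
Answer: $\frac{29391656543}{60914672} \approx 482.51$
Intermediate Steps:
$U = \frac{3154649}{8702096}$ ($U = \left(-8100\right) \left(- \frac{1}{19550}\right) - \frac{1153}{22256} = \frac{162}{391} - \frac{1153}{22256} = \frac{3154649}{8702096} \approx 0.36252$)
$o{\left(P,u \right)} = - \frac{P u}{7}$
$o{\left(27,-125 \right)} + U = \left(- \frac{1}{7}\right) 27 \left(-125\right) + \frac{3154649}{8702096} = \frac{3375}{7} + \frac{3154649}{8702096} = \frac{29391656543}{60914672}$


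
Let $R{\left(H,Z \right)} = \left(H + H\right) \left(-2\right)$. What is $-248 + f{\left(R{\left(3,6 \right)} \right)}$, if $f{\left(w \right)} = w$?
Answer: $-260$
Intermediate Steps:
$R{\left(H,Z \right)} = - 4 H$ ($R{\left(H,Z \right)} = 2 H \left(-2\right) = - 4 H$)
$-248 + f{\left(R{\left(3,6 \right)} \right)} = -248 - 12 = -260$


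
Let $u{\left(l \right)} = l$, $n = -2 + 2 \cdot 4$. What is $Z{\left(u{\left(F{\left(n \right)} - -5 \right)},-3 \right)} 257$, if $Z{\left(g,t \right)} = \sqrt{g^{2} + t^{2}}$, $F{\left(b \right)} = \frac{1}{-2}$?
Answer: $\frac{771 \sqrt{13}}{2} \approx 1389.9$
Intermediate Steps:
$n = 6$ ($n = -2 + 8 = 6$)
$F{\left(b \right)} = - \frac{1}{2}$
$Z{\left(u{\left(F{\left(n \right)} - -5 \right)},-3 \right)} 257 = \sqrt{\left(- \frac{1}{2} - -5\right)^{2} + \left(-3\right)^{2}} \cdot 257 = \sqrt{\left(- \frac{1}{2} + 5\right)^{2} + 9} \cdot 257 = \sqrt{\left(\frac{9}{2}\right)^{2} + 9} \cdot 257 = \sqrt{\frac{81}{4} + 9} \cdot 257 = \sqrt{\frac{117}{4}} \cdot 257 = \frac{3 \sqrt{13}}{2} \cdot 257 = \frac{771 \sqrt{13}}{2}$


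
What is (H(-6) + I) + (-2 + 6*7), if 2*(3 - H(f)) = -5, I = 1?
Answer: 93/2 ≈ 46.500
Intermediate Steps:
H(f) = 11/2 (H(f) = 3 - 1/2*(-5) = 3 + 5/2 = 11/2)
(H(-6) + I) + (-2 + 6*7) = (11/2 + 1) + (-2 + 6*7) = 13/2 + (-2 + 42) = 13/2 + 40 = 93/2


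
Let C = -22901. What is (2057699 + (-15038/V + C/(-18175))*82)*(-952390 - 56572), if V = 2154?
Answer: -40630086688443130018/19574475 ≈ -2.0757e+12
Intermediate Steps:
(2057699 + (-15038/V + C/(-18175))*82)*(-952390 - 56572) = (2057699 + (-15038/2154 - 22901/(-18175))*82)*(-952390 - 56572) = (2057699 + (-15038*1/2154 - 22901*(-1/18175))*82)*(-1008962) = (2057699 + (-7519/1077 + 22901/18175)*82)*(-1008962) = (2057699 - 111993448/19574475*82)*(-1008962) = (2057699 - 9183462736/19574475)*(-1008962) = (40269194170289/19574475)*(-1008962) = -40630086688443130018/19574475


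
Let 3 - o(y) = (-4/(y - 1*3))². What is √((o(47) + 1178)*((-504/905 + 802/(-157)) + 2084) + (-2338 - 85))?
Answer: √239593627251173033/312587 ≈ 1565.9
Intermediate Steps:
o(y) = 3 - 16/(-3 + y)² (o(y) = 3 - (-4/(y - 1*3))² = 3 - (-4/(y - 3))² = 3 - (-4/(-3 + y))² = 3 - 16/(-3 + y)²)
√((o(47) + 1178)*((-504/905 + 802/(-157)) + 2084) + (-2338 - 85)) = √(((3 - 16/(-3 + 47)²) + 1178)*((-504/905 + 802/(-157)) + 2084) + (-2338 - 85)) = √(((3 - 16/44²) + 1178)*((-504*1/905 + 802*(-1/157)) + 2084) - 2423) = √(((3 - 16*1/1936) + 1178)*((-504/905 - 802/157) + 2084) - 2423) = √(((3 - 1/121) + 1178)*(-804938/142085 + 2084) - 2423) = √((362/121 + 1178)*(295300202/142085) - 2423) = √((142900/121)*(295300202/142085) - 2423) = √(8439679773160/3438457 - 2423) = √(8431348391849/3438457) = √239593627251173033/312587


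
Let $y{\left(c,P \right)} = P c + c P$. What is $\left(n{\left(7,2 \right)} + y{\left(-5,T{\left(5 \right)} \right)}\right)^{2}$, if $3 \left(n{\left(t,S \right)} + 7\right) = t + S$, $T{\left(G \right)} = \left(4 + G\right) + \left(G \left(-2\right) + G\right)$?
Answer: $1936$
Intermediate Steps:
$T{\left(G \right)} = 4$ ($T{\left(G \right)} = \left(4 + G\right) + \left(- 2 G + G\right) = \left(4 + G\right) - G = 4$)
$n{\left(t,S \right)} = -7 + \frac{S}{3} + \frac{t}{3}$ ($n{\left(t,S \right)} = -7 + \frac{t + S}{3} = -7 + \frac{S + t}{3} = -7 + \left(\frac{S}{3} + \frac{t}{3}\right) = -7 + \frac{S}{3} + \frac{t}{3}$)
$y{\left(c,P \right)} = 2 P c$ ($y{\left(c,P \right)} = P c + P c = 2 P c$)
$\left(n{\left(7,2 \right)} + y{\left(-5,T{\left(5 \right)} \right)}\right)^{2} = \left(\left(-7 + \frac{1}{3} \cdot 2 + \frac{1}{3} \cdot 7\right) + 2 \cdot 4 \left(-5\right)\right)^{2} = \left(\left(-7 + \frac{2}{3} + \frac{7}{3}\right) - 40\right)^{2} = \left(-4 - 40\right)^{2} = \left(-44\right)^{2} = 1936$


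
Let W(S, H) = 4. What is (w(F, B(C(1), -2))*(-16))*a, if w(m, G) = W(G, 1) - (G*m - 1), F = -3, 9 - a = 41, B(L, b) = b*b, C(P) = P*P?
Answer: 8704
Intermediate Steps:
C(P) = P²
B(L, b) = b²
a = -32 (a = 9 - 1*41 = 9 - 41 = -32)
w(m, G) = 5 - G*m (w(m, G) = 4 - (G*m - 1) = 4 - (-1 + G*m) = 4 + (1 - G*m) = 5 - G*m)
(w(F, B(C(1), -2))*(-16))*a = ((5 - 1*(-2)²*(-3))*(-16))*(-32) = ((5 - 1*4*(-3))*(-16))*(-32) = ((5 + 12)*(-16))*(-32) = (17*(-16))*(-32) = -272*(-32) = 8704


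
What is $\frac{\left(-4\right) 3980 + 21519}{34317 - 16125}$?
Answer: $\frac{5599}{18192} \approx 0.30777$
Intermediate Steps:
$\frac{\left(-4\right) 3980 + 21519}{34317 - 16125} = \frac{-15920 + 21519}{18192} = 5599 \cdot \frac{1}{18192} = \frac{5599}{18192}$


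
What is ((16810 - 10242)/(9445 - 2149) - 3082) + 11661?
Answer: 7824869/912 ≈ 8579.9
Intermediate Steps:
((16810 - 10242)/(9445 - 2149) - 3082) + 11661 = (6568/7296 - 3082) + 11661 = (6568*(1/7296) - 3082) + 11661 = (821/912 - 3082) + 11661 = -2809963/912 + 11661 = 7824869/912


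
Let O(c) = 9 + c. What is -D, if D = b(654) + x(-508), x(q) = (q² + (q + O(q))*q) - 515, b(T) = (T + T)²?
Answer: -2479969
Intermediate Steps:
b(T) = 4*T² (b(T) = (2*T)² = 4*T²)
x(q) = -515 + q² + q*(9 + 2*q) (x(q) = (q² + (q + (9 + q))*q) - 515 = (q² + (9 + 2*q)*q) - 515 = (q² + q*(9 + 2*q)) - 515 = -515 + q² + q*(9 + 2*q))
D = 2479969 (D = 4*654² + (-515 + 3*(-508)² + 9*(-508)) = 4*427716 + (-515 + 3*258064 - 4572) = 1710864 + (-515 + 774192 - 4572) = 1710864 + 769105 = 2479969)
-D = -1*2479969 = -2479969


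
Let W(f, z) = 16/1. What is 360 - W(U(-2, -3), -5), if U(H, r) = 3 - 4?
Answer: 344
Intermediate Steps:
U(H, r) = -1
W(f, z) = 16 (W(f, z) = 16*1 = 16)
360 - W(U(-2, -3), -5) = 360 - 1*16 = 360 - 16 = 344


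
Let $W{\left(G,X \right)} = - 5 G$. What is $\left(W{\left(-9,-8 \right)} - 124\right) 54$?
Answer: $-4266$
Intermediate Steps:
$\left(W{\left(-9,-8 \right)} - 124\right) 54 = \left(\left(-5\right) \left(-9\right) - 124\right) 54 = \left(45 - 124\right) 54 = \left(-79\right) 54 = -4266$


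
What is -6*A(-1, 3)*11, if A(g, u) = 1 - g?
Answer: -132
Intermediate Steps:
-6*A(-1, 3)*11 = -6*(1 - 1*(-1))*11 = -6*(1 + 1)*11 = -6*2*11 = -12*11 = -132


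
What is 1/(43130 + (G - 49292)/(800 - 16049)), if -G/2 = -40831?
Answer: 391/16863000 ≈ 2.3187e-5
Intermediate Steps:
G = 81662 (G = -2*(-40831) = 81662)
1/(43130 + (G - 49292)/(800 - 16049)) = 1/(43130 + (81662 - 49292)/(800 - 16049)) = 1/(43130 + 32370/(-15249)) = 1/(43130 + 32370*(-1/15249)) = 1/(43130 - 830/391) = 1/(16863000/391) = 391/16863000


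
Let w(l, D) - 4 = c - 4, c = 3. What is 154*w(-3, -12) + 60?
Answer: 522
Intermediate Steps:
w(l, D) = 3 (w(l, D) = 4 + (3 - 4) = 4 - 1 = 3)
154*w(-3, -12) + 60 = 154*3 + 60 = 462 + 60 = 522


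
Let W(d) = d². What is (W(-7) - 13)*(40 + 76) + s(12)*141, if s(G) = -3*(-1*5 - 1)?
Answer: 6714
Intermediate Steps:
s(G) = 18 (s(G) = -3*(-5 - 1) = -3*(-6) = 18)
(W(-7) - 13)*(40 + 76) + s(12)*141 = ((-7)² - 13)*(40 + 76) + 18*141 = (49 - 13)*116 + 2538 = 36*116 + 2538 = 4176 + 2538 = 6714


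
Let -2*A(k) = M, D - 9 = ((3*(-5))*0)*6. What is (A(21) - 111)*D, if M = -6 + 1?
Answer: -1953/2 ≈ -976.50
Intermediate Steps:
D = 9 (D = 9 + ((3*(-5))*0)*6 = 9 - 15*0*6 = 9 + 0*6 = 9 + 0 = 9)
M = -5
A(k) = 5/2 (A(k) = -½*(-5) = 5/2)
(A(21) - 111)*D = (5/2 - 111)*9 = -217/2*9 = -1953/2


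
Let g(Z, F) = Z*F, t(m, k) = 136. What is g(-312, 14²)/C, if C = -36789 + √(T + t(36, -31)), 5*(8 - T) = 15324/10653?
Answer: 39943795076640/24030156348743 + 122304*√11325967765/24030156348743 ≈ 1.6628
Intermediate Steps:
T = 136932/17755 (T = 8 - 15324/(5*10653) = 8 - ⅕*5108/3551 = 8 - 5108/17755 = 136932/17755 ≈ 7.7123)
g(Z, F) = F*Z
C = -36789 + 2*√11325967765/17755 (C = -36789 + √(136932/17755 + 136) = -36789 + √(2551612/17755) = -36789 + 2*√11325967765/17755 ≈ -36777.)
g(-312, 14²)/C = (14²*(-312))/(-36789 + 2*√11325967765/17755) = (196*(-312))/(-36789 + 2*√11325967765/17755) = -61152/(-36789 + 2*√11325967765/17755)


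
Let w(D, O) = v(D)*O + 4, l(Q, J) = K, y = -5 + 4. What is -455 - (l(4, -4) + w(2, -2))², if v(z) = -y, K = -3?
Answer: -456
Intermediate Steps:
y = -1
v(z) = 1 (v(z) = -1*(-1) = 1)
l(Q, J) = -3
w(D, O) = 4 + O (w(D, O) = 1*O + 4 = O + 4 = 4 + O)
-455 - (l(4, -4) + w(2, -2))² = -455 - (-3 + (4 - 2))² = -455 - (-3 + 2)² = -455 - 1*(-1)² = -455 - 1*1 = -455 - 1 = -456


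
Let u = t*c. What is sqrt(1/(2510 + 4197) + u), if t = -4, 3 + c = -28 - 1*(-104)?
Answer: I*sqrt(13135277201)/6707 ≈ 17.088*I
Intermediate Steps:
c = 73 (c = -3 + (-28 - 1*(-104)) = -3 + (-28 + 104) = -3 + 76 = 73)
u = -292 (u = -4*73 = -292)
sqrt(1/(2510 + 4197) + u) = sqrt(1/(2510 + 4197) - 292) = sqrt(1/6707 - 292) = sqrt(-1958443/6707) = I*sqrt(13135277201)/6707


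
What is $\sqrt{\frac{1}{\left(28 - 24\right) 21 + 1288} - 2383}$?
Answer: $\frac{15 i \sqrt{101717}}{98} \approx 48.816 i$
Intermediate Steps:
$\sqrt{\frac{1}{\left(28 - 24\right) 21 + 1288} - 2383} = \sqrt{\frac{1}{4 \cdot 21 + 1288} - 2383} = \sqrt{\frac{1}{84 + 1288} - 2383} = \sqrt{\frac{1}{1372} - 2383} = \sqrt{- \frac{3269475}{1372}} = \frac{15 i \sqrt{101717}}{98}$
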